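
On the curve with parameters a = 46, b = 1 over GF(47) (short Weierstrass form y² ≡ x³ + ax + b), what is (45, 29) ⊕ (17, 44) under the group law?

(45, 29) + (17, 44). λ = (44 - 29)/(17 - 45) ≡ 15/19 mod 47. 19⁻¹ ≡ 5 (mod 47), so λ ≡ 28.
  x = λ² - 45 - 17 = 784 - 62 ≡ 17; y = λ·(45 - 17) - 29 ≡ 3. → (17, 3)

(17, 3)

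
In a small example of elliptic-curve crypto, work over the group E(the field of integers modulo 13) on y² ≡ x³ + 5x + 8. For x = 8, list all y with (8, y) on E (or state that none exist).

1, 12

x³ + 5x + 8 = 560 ≡ 1 (mod 13).
Square roots of 1 mod 13: 1 and 12 (since 1² = 1 ≡ 1).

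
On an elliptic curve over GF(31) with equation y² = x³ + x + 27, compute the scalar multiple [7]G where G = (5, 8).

(10, 18)

Double-and-add on 7 = (111)₂. Start with G = (5, 8) for the leading 1-bit.
double: tangent at (5, 8): λ = (3·5² + 1)/(2·8) ≡ 14/16. 16⁻¹ ≡ 2 (mod 31), so λ ≡ 14·2 ≡ 28.
  x = λ² - 5 - 5 = 784 - 10 ≡ 30; y = λ·(5 - 30) - 8 ≡ 5. → (30, 5)
add G: (30, 5) + (5, 8). λ = (8 - 5)/(5 - 30) ≡ 3/6 mod 31. 6⁻¹ ≡ 26 (mod 31), so λ ≡ 16.
  x = λ² - 30 - 5 = 256 - 35 ≡ 4; y = λ·(30 - 4) - 5 ≡ 8. → (4, 8)
double: tangent at (4, 8): λ = (3·4² + 1)/(2·8) ≡ 18/16. 16⁻¹ ≡ 2 (mod 31), so λ ≡ 18·2 ≡ 5.
  x = λ² - 4 - 4 = 25 - 8 ≡ 17; y = λ·(4 - 17) - 8 ≡ 20. → (17, 20)
add G: (17, 20) + (5, 8). λ = (8 - 20)/(5 - 17) ≡ 19/19 mod 31. 19⁻¹ ≡ 18 (mod 31) since 19·18 = 342 ≡ 1, so λ ≡ 1.
  x = λ² - 17 - 5 = 1 - 22 ≡ 10; y = λ·(17 - 10) - 20 ≡ 18. → (10, 18)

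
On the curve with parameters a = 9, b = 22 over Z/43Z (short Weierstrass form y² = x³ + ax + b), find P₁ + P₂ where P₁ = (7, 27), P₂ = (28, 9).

(14, 22)

(7, 27) + (28, 9). λ = (9 - 27)/(28 - 7) ≡ 25/21 mod 43. 21⁻¹ ≡ 41 (mod 43), so λ ≡ 36.
  x = λ² - 7 - 28 = 1296 - 35 ≡ 14; y = λ·(7 - 14) - 27 ≡ 22. → (14, 22)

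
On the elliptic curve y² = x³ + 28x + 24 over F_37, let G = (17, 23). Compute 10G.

(23, 12)

Double-and-add on 10 = (1010)₂. Start with G = (17, 23) for the leading 1-bit.
double: tangent at (17, 23): λ = (3·17² + 28)/(2·23) ≡ 7/9. 9⁻¹ ≡ 33 (mod 37), so λ ≡ 7·33 ≡ 9.
  x = λ² - 17 - 17 = 81 - 34 ≡ 10; y = λ·(17 - 10) - 23 ≡ 3. → (10, 3)
double: tangent at (10, 3): λ = (3·10² + 28)/(2·3) ≡ 32/6. 6⁻¹ ≡ 31 (mod 37) since 6·31 = 186 ≡ 1, so λ ≡ 32·31 ≡ 30.
  x = λ² - 10 - 10 = 900 - 20 ≡ 29; y = λ·(10 - 29) - 3 ≡ 19. → (29, 19)
add G: (29, 19) + (17, 23). λ = (23 - 19)/(17 - 29) ≡ 4/25 mod 37. 25⁻¹ ≡ 3 (mod 37) since 25·3 = 75 ≡ 1, so λ ≡ 12.
  x = λ² - 29 - 17 = 144 - 46 ≡ 24; y = λ·(29 - 24) - 19 ≡ 4. → (24, 4)
double: tangent at (24, 4): λ = (3·24² + 28)/(2·4) ≡ 17/8. 8⁻¹ ≡ 14 (mod 37) since 8·14 = 112 ≡ 1, so λ ≡ 17·14 ≡ 16.
  x = λ² - 24 - 24 = 256 - 48 ≡ 23; y = λ·(24 - 23) - 4 ≡ 12. → (23, 12)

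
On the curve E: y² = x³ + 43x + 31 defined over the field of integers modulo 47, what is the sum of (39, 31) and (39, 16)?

O

The two points share x = 39 and their y-coordinates satisfy 31 + 16 ≡ 0 (mod 47), so they are inverses. Their sum is ∞.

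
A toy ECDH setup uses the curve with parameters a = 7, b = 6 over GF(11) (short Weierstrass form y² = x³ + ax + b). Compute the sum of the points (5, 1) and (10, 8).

(5, 10)

(5, 1) + (10, 8). λ = (8 - 1)/(10 - 5) ≡ 7/5 mod 11. 5⁻¹ ≡ 9 (mod 11), so λ ≡ 8.
  x = λ² - 5 - 10 = 64 - 15 ≡ 5; y = λ·(5 - 5) - 1 ≡ 10. → (5, 10)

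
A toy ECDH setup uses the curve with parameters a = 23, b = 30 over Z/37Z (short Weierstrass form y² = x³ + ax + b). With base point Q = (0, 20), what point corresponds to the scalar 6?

(30, 28)

Repeated addition: build up to 6Q.
2Q: tangent at (0, 20): λ = (3·0² + 23)/(2·20) ≡ 23/3. 3⁻¹ ≡ 25 (mod 37) since 3·25 = 75 ≡ 1, so λ ≡ 23·25 ≡ 20.
  x = λ² - 0 - 0 = 400 - 0 ≡ 30; y = λ·(0 - 30) - 20 ≡ 9. → (30, 9)
3Q: (30, 9) + (0, 20). λ = (20 - 9)/(0 - 30) ≡ 11/7 mod 37. 7⁻¹ ≡ 16 (mod 37) since 7·16 = 112 ≡ 1, so λ ≡ 28.
  x = λ² - 30 - 0 = 784 - 30 ≡ 14; y = λ·(30 - 14) - 9 ≡ 32. → (14, 32)
4Q: (14, 32) + (0, 20). λ = (20 - 32)/(0 - 14) ≡ 25/23 mod 37. 23⁻¹ ≡ 29 (mod 37), so λ ≡ 22.
  x = λ² - 14 - 0 = 484 - 14 ≡ 26; y = λ·(14 - 26) - 32 ≡ 0. → (26, 0)
5Q: (26, 0) + (0, 20). λ = (20 - 0)/(0 - 26) ≡ 20/11 mod 37. 11⁻¹ ≡ 27 (mod 37) since 11·27 = 297 ≡ 1, so λ ≡ 22.
  x = λ² - 26 - 0 = 484 - 26 ≡ 14; y = λ·(26 - 14) - 0 ≡ 5. → (14, 5)
6Q: (14, 5) + (0, 20). λ = (20 - 5)/(0 - 14) ≡ 15/23 mod 37. 23⁻¹ ≡ 29 (mod 37), so λ ≡ 28.
  x = λ² - 14 - 0 = 784 - 14 ≡ 30; y = λ·(14 - 30) - 5 ≡ 28. → (30, 28)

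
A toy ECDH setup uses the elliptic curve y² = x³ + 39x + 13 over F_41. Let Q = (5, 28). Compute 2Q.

tangent at (5, 28): λ = (3·5² + 39)/(2·28) ≡ 32/15. 15⁻¹ ≡ 11 (mod 41) since 15·11 = 165 ≡ 1, so λ ≡ 32·11 ≡ 24.
  x = λ² - 5 - 5 = 576 - 10 ≡ 33; y = λ·(5 - 33) - 28 ≡ 38. → (33, 38)

(33, 38)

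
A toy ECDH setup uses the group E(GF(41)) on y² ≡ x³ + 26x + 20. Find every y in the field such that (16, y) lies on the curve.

none

x³ + 26x + 20 = 4532 ≡ 22 (mod 41).
22 is a non-residue mod 41; no y exists.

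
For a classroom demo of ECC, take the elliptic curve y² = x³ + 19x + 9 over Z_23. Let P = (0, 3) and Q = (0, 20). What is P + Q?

The two points share x = 0 and their y-coordinates satisfy 3 + 20 ≡ 0 (mod 23), so they are inverses. Their sum is 𝒪.

O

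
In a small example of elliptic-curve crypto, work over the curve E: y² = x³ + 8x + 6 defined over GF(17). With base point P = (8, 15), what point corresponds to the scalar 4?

(5, 1)

Repeated addition: build up to 4P.
2P: tangent at (8, 15): λ = (3·8² + 8)/(2·15) ≡ 13/13. 13⁻¹ ≡ 4 (mod 17), so λ ≡ 13·4 ≡ 1.
  x = λ² - 8 - 8 = 1 - 16 ≡ 2; y = λ·(8 - 2) - 15 ≡ 8. → (2, 8)
3P: (2, 8) + (8, 15). λ = (15 - 8)/(8 - 2) ≡ 7/6 mod 17. 6⁻¹ ≡ 3 (mod 17), so λ ≡ 4.
  x = λ² - 2 - 8 = 16 - 10 ≡ 6; y = λ·(2 - 6) - 8 ≡ 10. → (6, 10)
4P: (6, 10) + (8, 15). λ = (15 - 10)/(8 - 6) ≡ 5/2 mod 17. 2⁻¹ ≡ 9 (mod 17) since 2·9 = 18 ≡ 1, so λ ≡ 11.
  x = λ² - 6 - 8 = 121 - 14 ≡ 5; y = λ·(6 - 5) - 10 ≡ 1. → (5, 1)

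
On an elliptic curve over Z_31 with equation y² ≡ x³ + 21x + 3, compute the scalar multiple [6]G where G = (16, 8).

Double-and-add on 6 = (110)₂. Start with G = (16, 8) for the leading 1-bit.
double: tangent at (16, 8): λ = (3·16² + 21)/(2·8) ≡ 14/16. 16⁻¹ ≡ 2 (mod 31) since 16·2 = 32 ≡ 1, so λ ≡ 14·2 ≡ 28.
  x = λ² - 16 - 16 = 784 - 32 ≡ 8; y = λ·(16 - 8) - 8 ≡ 30. → (8, 30)
add G: (8, 30) + (16, 8). λ = (8 - 30)/(16 - 8) ≡ 9/8 mod 31. 8⁻¹ ≡ 4 (mod 31) since 8·4 = 32 ≡ 1, so λ ≡ 5.
  x = λ² - 8 - 16 = 25 - 24 ≡ 1; y = λ·(8 - 1) - 30 ≡ 5. → (1, 5)
double: tangent at (1, 5): λ = (3·1² + 21)/(2·5) ≡ 24/10. 10⁻¹ ≡ 28 (mod 31), so λ ≡ 24·28 ≡ 21.
  x = λ² - 1 - 1 = 441 - 2 ≡ 5; y = λ·(1 - 5) - 5 ≡ 4. → (5, 4)

(5, 4)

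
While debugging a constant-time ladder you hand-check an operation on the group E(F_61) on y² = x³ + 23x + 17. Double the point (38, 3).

tangent at (38, 3): λ = (3·38² + 23)/(2·3) ≡ 24/6. 6⁻¹ ≡ 51 (mod 61), so λ ≡ 24·51 ≡ 4.
  x = λ² - 38 - 38 = 16 - 76 ≡ 1; y = λ·(38 - 1) - 3 ≡ 23. → (1, 23)

(1, 23)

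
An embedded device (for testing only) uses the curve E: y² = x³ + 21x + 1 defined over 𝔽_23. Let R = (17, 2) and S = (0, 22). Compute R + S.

(12, 7)

(17, 2) + (0, 22). λ = (22 - 2)/(0 - 17) ≡ 20/6 mod 23. 6⁻¹ ≡ 4 (mod 23), so λ ≡ 11.
  x = λ² - 17 - 0 = 121 - 17 ≡ 12; y = λ·(17 - 12) - 2 ≡ 7. → (12, 7)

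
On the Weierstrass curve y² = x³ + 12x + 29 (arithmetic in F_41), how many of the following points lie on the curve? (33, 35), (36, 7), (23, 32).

(33, 35): 35² ≡ 36, rhs ≡ 36 → on.
(36, 7): 7² ≡ 8, rhs ≡ 8 → on.
(23, 32): 32² ≡ 40, rhs ≡ 8 → off.

2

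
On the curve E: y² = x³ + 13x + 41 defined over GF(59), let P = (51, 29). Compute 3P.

Repeated addition: build up to 3P.
2P: tangent at (51, 29): λ = (3·51² + 13)/(2·29) ≡ 28/58. 58⁻¹ ≡ 58 (mod 59) since 58·58 = 3364 ≡ 1, so λ ≡ 28·58 ≡ 31.
  x = λ² - 51 - 51 = 961 - 102 ≡ 33; y = λ·(51 - 33) - 29 ≡ 57. → (33, 57)
3P: (33, 57) + (51, 29). λ = (29 - 57)/(51 - 33) ≡ 31/18 mod 59. 18⁻¹ ≡ 23 (mod 59), so λ ≡ 5.
  x = λ² - 33 - 51 = 25 - 84 ≡ 0; y = λ·(33 - 0) - 57 ≡ 49. → (0, 49)

(0, 49)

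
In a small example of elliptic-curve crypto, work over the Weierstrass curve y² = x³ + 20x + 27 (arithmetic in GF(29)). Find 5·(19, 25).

Write G = (19, 25).
Repeated addition: build up to 5G.
2G: tangent at (19, 25): λ = (3·19² + 20)/(2·25) ≡ 1/21. 21⁻¹ ≡ 18 (mod 29), so λ ≡ 1·18 ≡ 18.
  x = λ² - 19 - 19 = 324 - 38 ≡ 25; y = λ·(19 - 25) - 25 ≡ 12. → (25, 12)
3G: (25, 12) + (19, 25). λ = (25 - 12)/(19 - 25) ≡ 13/23 mod 29. 23⁻¹ ≡ 24 (mod 29), so λ ≡ 22.
  x = λ² - 25 - 19 = 484 - 44 ≡ 5; y = λ·(25 - 5) - 12 ≡ 22. → (5, 22)
4G: (5, 22) + (19, 25). λ = (25 - 22)/(19 - 5) ≡ 3/14 mod 29. 14⁻¹ ≡ 27 (mod 29), so λ ≡ 23.
  x = λ² - 5 - 19 = 529 - 24 ≡ 12; y = λ·(5 - 12) - 22 ≡ 20. → (12, 20)
5G: (12, 20) + (19, 25). λ = (25 - 20)/(19 - 12) ≡ 5/7 mod 29. 7⁻¹ ≡ 25 (mod 29) since 7·25 = 175 ≡ 1, so λ ≡ 9.
  x = λ² - 12 - 19 = 81 - 31 ≡ 21; y = λ·(12 - 21) - 20 ≡ 15. → (21, 15)

(21, 15)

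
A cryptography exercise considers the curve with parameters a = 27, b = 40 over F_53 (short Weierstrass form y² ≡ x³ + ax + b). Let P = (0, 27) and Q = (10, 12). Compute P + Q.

(0, 27) + (10, 12). λ = (12 - 27)/(10 - 0) ≡ 38/10 mod 53. 10⁻¹ ≡ 16 (mod 53) since 10·16 = 160 ≡ 1, so λ ≡ 25.
  x = λ² - 0 - 10 = 625 - 10 ≡ 32; y = λ·(0 - 32) - 27 ≡ 21. → (32, 21)

(32, 21)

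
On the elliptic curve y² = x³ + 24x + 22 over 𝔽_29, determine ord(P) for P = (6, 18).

9

2P: tangent at (6, 18): λ = (3·6² + 24)/(2·18) ≡ 16/7. 7⁻¹ ≡ 25 (mod 29), so λ ≡ 16·25 ≡ 23.
  x = λ² - 6 - 6 = 529 - 12 ≡ 24; y = λ·(6 - 24) - 18 ≡ 3. → (24, 3)
3P: (24, 3) + (6, 18). λ = (18 - 3)/(6 - 24) ≡ 15/11 mod 29. 11⁻¹ ≡ 8 (mod 29), so λ ≡ 4.
  x = λ² - 24 - 6 = 16 - 30 ≡ 15; y = λ·(24 - 15) - 3 ≡ 4. → (15, 4)
4P: (15, 4) + (6, 18). λ = (18 - 4)/(6 - 15) ≡ 14/20 mod 29. 20⁻¹ ≡ 16 (mod 29) since 20·16 = 320 ≡ 1, so λ ≡ 21.
  x = λ² - 15 - 6 = 441 - 21 ≡ 14; y = λ·(15 - 14) - 4 ≡ 17. → (14, 17)
5P: (14, 17) + (6, 18). λ = (18 - 17)/(6 - 14) ≡ 1/21 mod 29. 21⁻¹ ≡ 18 (mod 29), so λ ≡ 18.
  x = λ² - 14 - 6 = 324 - 20 ≡ 14; y = λ·(14 - 14) - 17 ≡ 12. → (14, 12)
6P: (14, 12) + (6, 18). λ = (18 - 12)/(6 - 14) ≡ 6/21 mod 29. 21⁻¹ ≡ 18 (mod 29) since 21·18 = 378 ≡ 1, so λ ≡ 21.
  x = λ² - 14 - 6 = 441 - 20 ≡ 15; y = λ·(14 - 15) - 12 ≡ 25. → (15, 25)
7P: (15, 25) + (6, 18). λ = (18 - 25)/(6 - 15) ≡ 22/20 mod 29. 20⁻¹ ≡ 16 (mod 29), so λ ≡ 4.
  x = λ² - 15 - 6 = 16 - 21 ≡ 24; y = λ·(15 - 24) - 25 ≡ 26. → (24, 26)
8P: (24, 26) + (6, 18). λ = (18 - 26)/(6 - 24) ≡ 21/11 mod 29. 11⁻¹ ≡ 8 (mod 29) since 11·8 = 88 ≡ 1, so λ ≡ 23.
  x = λ² - 24 - 6 = 529 - 30 ≡ 6; y = λ·(24 - 6) - 26 ≡ 11. → (6, 11)
9P: (6, 11) + (6, 18): same x and y₁ ≡ -y₂, so the sum is the point at infinity.
9P = the point at infinity, so the order is 9.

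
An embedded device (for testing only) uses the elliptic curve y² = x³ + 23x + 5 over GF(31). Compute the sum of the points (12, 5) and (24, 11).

(3, 15)

(12, 5) + (24, 11). λ = (11 - 5)/(24 - 12) ≡ 6/12 mod 31. 12⁻¹ ≡ 13 (mod 31) since 12·13 = 156 ≡ 1, so λ ≡ 16.
  x = λ² - 12 - 24 = 256 - 36 ≡ 3; y = λ·(12 - 3) - 5 ≡ 15. → (3, 15)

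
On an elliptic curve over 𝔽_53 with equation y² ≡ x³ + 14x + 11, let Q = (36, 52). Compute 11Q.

(16, 12)

Repeated addition: build up to 11Q.
2Q: tangent at (36, 52): λ = (3·36² + 14)/(2·52) ≡ 33/51. 51⁻¹ ≡ 26 (mod 53), so λ ≡ 33·26 ≡ 10.
  x = λ² - 36 - 36 = 100 - 72 ≡ 28; y = λ·(36 - 28) - 52 ≡ 28. → (28, 28)
3Q: (28, 28) + (36, 52). λ = (52 - 28)/(36 - 28) ≡ 24/8 mod 53. 8⁻¹ ≡ 20 (mod 53), so λ ≡ 3.
  x = λ² - 28 - 36 = 9 - 64 ≡ 51; y = λ·(28 - 51) - 28 ≡ 9. → (51, 9)
4Q: (51, 9) + (36, 52). λ = (52 - 9)/(36 - 51) ≡ 43/38 mod 53. 38⁻¹ ≡ 7 (mod 53), so λ ≡ 36.
  x = λ² - 51 - 36 = 1296 - 87 ≡ 43; y = λ·(51 - 43) - 9 ≡ 14. → (43, 14)
5Q: (43, 14) + (36, 52). λ = (52 - 14)/(36 - 43) ≡ 38/46 mod 53. 46⁻¹ ≡ 15 (mod 53), so λ ≡ 40.
  x = λ² - 43 - 36 = 1600 - 79 ≡ 37; y = λ·(43 - 37) - 14 ≡ 14. → (37, 14)
6Q: (37, 14) + (36, 52). λ = (52 - 14)/(36 - 37) ≡ 38/52 mod 53. 52⁻¹ ≡ 52 (mod 53) since 52·52 = 2704 ≡ 1, so λ ≡ 15.
  x = λ² - 37 - 36 = 225 - 73 ≡ 46; y = λ·(37 - 46) - 14 ≡ 10. → (46, 10)
7Q: (46, 10) + (36, 52). λ = (52 - 10)/(36 - 46) ≡ 42/43 mod 53. 43⁻¹ ≡ 37 (mod 53) since 43·37 = 1591 ≡ 1, so λ ≡ 17.
  x = λ² - 46 - 36 = 289 - 82 ≡ 48; y = λ·(46 - 48) - 10 ≡ 9. → (48, 9)
8Q: (48, 9) + (36, 52). λ = (52 - 9)/(36 - 48) ≡ 43/41 mod 53. 41⁻¹ ≡ 22 (mod 53), so λ ≡ 45.
  x = λ² - 48 - 36 = 2025 - 84 ≡ 33; y = λ·(48 - 33) - 9 ≡ 30. → (33, 30)
9Q: (33, 30) + (36, 52). λ = (52 - 30)/(36 - 33) ≡ 22/3 mod 53. 3⁻¹ ≡ 18 (mod 53), so λ ≡ 25.
  x = λ² - 33 - 36 = 625 - 69 ≡ 26; y = λ·(33 - 26) - 30 ≡ 39. → (26, 39)
10Q: (26, 39) + (36, 52). λ = (52 - 39)/(36 - 26) ≡ 13/10 mod 53. 10⁻¹ ≡ 16 (mod 53), so λ ≡ 49.
  x = λ² - 26 - 36 = 2401 - 62 ≡ 7; y = λ·(26 - 7) - 39 ≡ 44. → (7, 44)
11Q: (7, 44) + (36, 52). λ = (52 - 44)/(36 - 7) ≡ 8/29 mod 53. 29⁻¹ ≡ 11 (mod 53) since 29·11 = 319 ≡ 1, so λ ≡ 35.
  x = λ² - 7 - 36 = 1225 - 43 ≡ 16; y = λ·(7 - 16) - 44 ≡ 12. → (16, 12)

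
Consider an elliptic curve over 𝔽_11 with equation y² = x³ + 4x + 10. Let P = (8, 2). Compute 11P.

Double-and-add on 11 = (1011)₂. Start with P = (8, 2) for the leading 1-bit.
double: tangent at (8, 2): λ = (3·8² + 4)/(2·2) ≡ 9/4. 4⁻¹ ≡ 3 (mod 11), so λ ≡ 9·3 ≡ 5.
  x = λ² - 8 - 8 = 25 - 16 ≡ 9; y = λ·(8 - 9) - 2 ≡ 4. → (9, 4)
double: tangent at (9, 4): λ = (3·9² + 4)/(2·4) ≡ 5/8. 8⁻¹ ≡ 7 (mod 11), so λ ≡ 5·7 ≡ 2.
  x = λ² - 9 - 9 = 4 - 18 ≡ 8; y = λ·(9 - 8) - 4 ≡ 9. → (8, 9)
add P: (8, 9) + (8, 2): same x and y₁ ≡ -y₂, so the sum is 𝒪.
double: 𝒪 + 𝒪 = 𝒪 (identity).
add P: 𝒪 + (8, 2) = (8, 2) (identity).

(8, 2)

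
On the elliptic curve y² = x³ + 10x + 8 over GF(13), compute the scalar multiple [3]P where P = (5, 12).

Repeated addition: build up to 3P.
2P: tangent at (5, 12): λ = (3·5² + 10)/(2·12) ≡ 7/11. 11⁻¹ ≡ 6 (mod 13) since 11·6 = 66 ≡ 1, so λ ≡ 7·6 ≡ 3.
  x = λ² - 5 - 5 = 9 - 10 ≡ 12; y = λ·(5 - 12) - 12 ≡ 6. → (12, 6)
3P: (12, 6) + (5, 12). λ = (12 - 6)/(5 - 12) ≡ 6/6 mod 13. 6⁻¹ ≡ 11 (mod 13), so λ ≡ 1.
  x = λ² - 12 - 5 = 1 - 17 ≡ 10; y = λ·(12 - 10) - 6 ≡ 9. → (10, 9)

(10, 9)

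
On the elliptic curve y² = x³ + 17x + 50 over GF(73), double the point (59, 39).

(69, 65)

tangent at (59, 39): λ = (3·59² + 17)/(2·39) ≡ 21/5. 5⁻¹ ≡ 44 (mod 73) since 5·44 = 220 ≡ 1, so λ ≡ 21·44 ≡ 48.
  x = λ² - 59 - 59 = 2304 - 118 ≡ 69; y = λ·(59 - 69) - 39 ≡ 65. → (69, 65)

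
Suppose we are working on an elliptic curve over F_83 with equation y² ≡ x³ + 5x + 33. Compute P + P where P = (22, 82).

tangent at (22, 82): λ = (3·22² + 5)/(2·82) ≡ 46/81. 81⁻¹ ≡ 41 (mod 83), so λ ≡ 46·41 ≡ 60.
  x = λ² - 22 - 22 = 3600 - 44 ≡ 70; y = λ·(22 - 70) - 82 ≡ 26. → (70, 26)

(70, 26)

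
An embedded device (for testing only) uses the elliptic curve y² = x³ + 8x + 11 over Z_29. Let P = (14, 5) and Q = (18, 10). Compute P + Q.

(4, 22)

(14, 5) + (18, 10). λ = (10 - 5)/(18 - 14) ≡ 5/4 mod 29. 4⁻¹ ≡ 22 (mod 29) since 4·22 = 88 ≡ 1, so λ ≡ 23.
  x = λ² - 14 - 18 = 529 - 32 ≡ 4; y = λ·(14 - 4) - 5 ≡ 22. → (4, 22)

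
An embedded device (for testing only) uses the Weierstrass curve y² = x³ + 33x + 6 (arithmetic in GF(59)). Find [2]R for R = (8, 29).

(46, 25)

tangent at (8, 29): λ = (3·8² + 33)/(2·29) ≡ 48/58. 58⁻¹ ≡ 58 (mod 59) since 58·58 = 3364 ≡ 1, so λ ≡ 48·58 ≡ 11.
  x = λ² - 8 - 8 = 121 - 16 ≡ 46; y = λ·(8 - 46) - 29 ≡ 25. → (46, 25)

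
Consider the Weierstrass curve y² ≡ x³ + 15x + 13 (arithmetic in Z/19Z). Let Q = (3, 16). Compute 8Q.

Repeated addition: build up to 8Q.
2Q: tangent at (3, 16): λ = (3·3² + 15)/(2·16) ≡ 4/13. 13⁻¹ ≡ 3 (mod 19), so λ ≡ 4·3 ≡ 12.
  x = λ² - 3 - 3 = 144 - 6 ≡ 5; y = λ·(3 - 5) - 16 ≡ 17. → (5, 17)
3Q: (5, 17) + (3, 16). λ = (16 - 17)/(3 - 5) ≡ 18/17 mod 19. 17⁻¹ ≡ 9 (mod 19), so λ ≡ 10.
  x = λ² - 5 - 3 = 100 - 8 ≡ 16; y = λ·(5 - 16) - 17 ≡ 6. → (16, 6)
4Q: (16, 6) + (3, 16). λ = (16 - 6)/(3 - 16) ≡ 10/6 mod 19. 6⁻¹ ≡ 16 (mod 19) since 6·16 = 96 ≡ 1, so λ ≡ 8.
  x = λ² - 16 - 3 = 64 - 19 ≡ 7; y = λ·(16 - 7) - 6 ≡ 9. → (7, 9)
5Q: (7, 9) + (3, 16). λ = (16 - 9)/(3 - 7) ≡ 7/15 mod 19. 15⁻¹ ≡ 14 (mod 19), so λ ≡ 3.
  x = λ² - 7 - 3 = 9 - 10 ≡ 18; y = λ·(7 - 18) - 9 ≡ 15. → (18, 15)
6Q: (18, 15) + (3, 16). λ = (16 - 15)/(3 - 18) ≡ 1/4 mod 19. 4⁻¹ ≡ 5 (mod 19), so λ ≡ 5.
  x = λ² - 18 - 3 = 25 - 21 ≡ 4; y = λ·(18 - 4) - 15 ≡ 17. → (4, 17)
7Q: (4, 17) + (3, 16). λ = (16 - 17)/(3 - 4) ≡ 18/18 mod 19. 18⁻¹ ≡ 18 (mod 19) since 18·18 = 324 ≡ 1, so λ ≡ 1.
  x = λ² - 4 - 3 = 1 - 7 ≡ 13; y = λ·(4 - 13) - 17 ≡ 12. → (13, 12)
8Q: (13, 12) + (3, 16). λ = (16 - 12)/(3 - 13) ≡ 4/9 mod 19. 9⁻¹ ≡ 17 (mod 19), so λ ≡ 11.
  x = λ² - 13 - 3 = 121 - 16 ≡ 10; y = λ·(13 - 10) - 12 ≡ 2. → (10, 2)

(10, 2)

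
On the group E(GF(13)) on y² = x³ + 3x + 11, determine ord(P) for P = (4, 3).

4

2P: tangent at (4, 3): λ = (3·4² + 3)/(2·3) ≡ 12/6. 6⁻¹ ≡ 11 (mod 13), so λ ≡ 12·11 ≡ 2.
  x = λ² - 4 - 4 = 4 - 8 ≡ 9; y = λ·(4 - 9) - 3 ≡ 0. → (9, 0)
3P: (9, 0) + (4, 3). λ = (3 - 0)/(4 - 9) ≡ 3/8 mod 13. 8⁻¹ ≡ 5 (mod 13) since 8·5 = 40 ≡ 1, so λ ≡ 2.
  x = λ² - 9 - 4 = 4 - 13 ≡ 4; y = λ·(9 - 4) - 0 ≡ 10. → (4, 10)
4P: (4, 10) + (4, 3): same x and y₁ ≡ -y₂, so the sum is O.
4P = O, so the order is 4.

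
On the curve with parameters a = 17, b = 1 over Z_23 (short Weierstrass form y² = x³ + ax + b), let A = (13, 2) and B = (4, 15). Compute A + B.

(22, 11)

(13, 2) + (4, 15). λ = (15 - 2)/(4 - 13) ≡ 13/14 mod 23. 14⁻¹ ≡ 5 (mod 23), so λ ≡ 19.
  x = λ² - 13 - 4 = 361 - 17 ≡ 22; y = λ·(13 - 22) - 2 ≡ 11. → (22, 11)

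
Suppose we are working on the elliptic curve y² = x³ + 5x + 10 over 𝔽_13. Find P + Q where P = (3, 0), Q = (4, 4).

(9, 2)

(3, 0) + (4, 4). λ = (4 - 0)/(4 - 3) ≡ 4/1 mod 13. 1⁻¹ ≡ 1 (mod 13) since 1·1 = 1 ≡ 1, so λ ≡ 4.
  x = λ² - 3 - 4 = 16 - 7 ≡ 9; y = λ·(3 - 9) - 0 ≡ 2. → (9, 2)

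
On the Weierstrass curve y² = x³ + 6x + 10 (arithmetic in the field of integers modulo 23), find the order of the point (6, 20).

2P: tangent at (6, 20): λ = (3·6² + 6)/(2·20) ≡ 22/17. 17⁻¹ ≡ 19 (mod 23), so λ ≡ 22·19 ≡ 4.
  x = λ² - 6 - 6 = 16 - 12 ≡ 4; y = λ·(6 - 4) - 20 ≡ 11. → (4, 11)
3P: (4, 11) + (6, 20). λ = (20 - 11)/(6 - 4) ≡ 9/2 mod 23. 2⁻¹ ≡ 12 (mod 23), so λ ≡ 16.
  x = λ² - 4 - 6 = 256 - 10 ≡ 16; y = λ·(4 - 16) - 11 ≡ 4. → (16, 4)
4P: (16, 4) + (6, 20). λ = (20 - 4)/(6 - 16) ≡ 16/13 mod 23. 13⁻¹ ≡ 16 (mod 23) since 13·16 = 208 ≡ 1, so λ ≡ 3.
  x = λ² - 16 - 6 = 9 - 22 ≡ 10; y = λ·(16 - 10) - 4 ≡ 14. → (10, 14)
5P: (10, 14) + (6, 20). λ = (20 - 14)/(6 - 10) ≡ 6/19 mod 23. 19⁻¹ ≡ 17 (mod 23), so λ ≡ 10.
  x = λ² - 10 - 6 = 100 - 16 ≡ 15; y = λ·(10 - 15) - 14 ≡ 5. → (15, 5)
6P: (15, 5) + (6, 20). λ = (20 - 5)/(6 - 15) ≡ 15/14 mod 23. 14⁻¹ ≡ 5 (mod 23) since 14·5 = 70 ≡ 1, so λ ≡ 6.
  x = λ² - 15 - 6 = 36 - 21 ≡ 15; y = λ·(15 - 15) - 5 ≡ 18. → (15, 18)
7P: (15, 18) + (6, 20). λ = (20 - 18)/(6 - 15) ≡ 2/14 mod 23. 14⁻¹ ≡ 5 (mod 23), so λ ≡ 10.
  x = λ² - 15 - 6 = 100 - 21 ≡ 10; y = λ·(15 - 10) - 18 ≡ 9. → (10, 9)
8P: (10, 9) + (6, 20). λ = (20 - 9)/(6 - 10) ≡ 11/19 mod 23. 19⁻¹ ≡ 17 (mod 23), so λ ≡ 3.
  x = λ² - 10 - 6 = 9 - 16 ≡ 16; y = λ·(10 - 16) - 9 ≡ 19. → (16, 19)
9P: (16, 19) + (6, 20). λ = (20 - 19)/(6 - 16) ≡ 1/13 mod 23. 13⁻¹ ≡ 16 (mod 23) since 13·16 = 208 ≡ 1, so λ ≡ 16.
  x = λ² - 16 - 6 = 256 - 22 ≡ 4; y = λ·(16 - 4) - 19 ≡ 12. → (4, 12)
10P: (4, 12) + (6, 20). λ = (20 - 12)/(6 - 4) ≡ 8/2 mod 23. 2⁻¹ ≡ 12 (mod 23) since 2·12 = 24 ≡ 1, so λ ≡ 4.
  x = λ² - 4 - 6 = 16 - 10 ≡ 6; y = λ·(4 - 6) - 12 ≡ 3. → (6, 3)
11P: (6, 3) + (6, 20): same x and y₁ ≡ -y₂, so the sum is 𝒪.
11P = 𝒪, so the order is 11.

11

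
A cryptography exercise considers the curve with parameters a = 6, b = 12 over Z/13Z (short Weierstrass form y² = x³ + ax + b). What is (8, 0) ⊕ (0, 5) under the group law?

(6, 2)

(8, 0) + (0, 5). λ = (5 - 0)/(0 - 8) ≡ 5/5 mod 13. 5⁻¹ ≡ 8 (mod 13) since 5·8 = 40 ≡ 1, so λ ≡ 1.
  x = λ² - 8 - 0 = 1 - 8 ≡ 6; y = λ·(8 - 6) - 0 ≡ 2. → (6, 2)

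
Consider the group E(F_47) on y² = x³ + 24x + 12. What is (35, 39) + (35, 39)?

tangent at (35, 39): λ = (3·35² + 24)/(2·39) ≡ 33/31. 31⁻¹ ≡ 44 (mod 47), so λ ≡ 33·44 ≡ 42.
  x = λ² - 35 - 35 = 1764 - 70 ≡ 2; y = λ·(35 - 2) - 39 ≡ 31. → (2, 31)

(2, 31)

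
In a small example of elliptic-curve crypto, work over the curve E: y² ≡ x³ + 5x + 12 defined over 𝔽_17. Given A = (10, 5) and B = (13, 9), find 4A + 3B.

First 4A:
Repeated addition: build up to 4A.
2A: tangent at (10, 5): λ = (3·10² + 5)/(2·5) ≡ 16/10. 10⁻¹ ≡ 12 (mod 17) since 10·12 = 120 ≡ 1, so λ ≡ 16·12 ≡ 5.
  x = λ² - 10 - 10 = 25 - 20 ≡ 5; y = λ·(10 - 5) - 5 ≡ 3. → (5, 3)
3A: (5, 3) + (10, 5). λ = (5 - 3)/(10 - 5) ≡ 2/5 mod 17. 5⁻¹ ≡ 7 (mod 17), so λ ≡ 14.
  x = λ² - 5 - 10 = 196 - 15 ≡ 11; y = λ·(5 - 11) - 3 ≡ 15. → (11, 15)
4A: (11, 15) + (10, 5). λ = (5 - 15)/(10 - 11) ≡ 7/16 mod 17. 16⁻¹ ≡ 16 (mod 17) since 16·16 = 256 ≡ 1, so λ ≡ 10.
  x = λ² - 11 - 10 = 100 - 21 ≡ 11; y = λ·(11 - 11) - 15 ≡ 2. → (11, 2)
4A = (11, 2).
Next 3B:
Repeated addition: build up to 3B.
2B: tangent at (13, 9): λ = (3·13² + 5)/(2·9) ≡ 2/1. 1⁻¹ ≡ 1 (mod 17), so λ ≡ 2·1 ≡ 2.
  x = λ² - 13 - 13 = 4 - 26 ≡ 12; y = λ·(13 - 12) - 9 ≡ 10. → (12, 10)
3B: (12, 10) + (13, 9). λ = (9 - 10)/(13 - 12) ≡ 16/1 mod 17. 1⁻¹ ≡ 1 (mod 17), so λ ≡ 16.
  x = λ² - 12 - 13 = 256 - 25 ≡ 10; y = λ·(12 - 10) - 10 ≡ 5. → (10, 5)
3B = (10, 5).
Finally 4A + 3B:
(11, 2) + (10, 5). λ = (5 - 2)/(10 - 11) ≡ 3/16 mod 17. 16⁻¹ ≡ 16 (mod 17), so λ ≡ 14.
  x = λ² - 11 - 10 = 196 - 21 ≡ 5; y = λ·(11 - 5) - 2 ≡ 14. → (5, 14)

(5, 14)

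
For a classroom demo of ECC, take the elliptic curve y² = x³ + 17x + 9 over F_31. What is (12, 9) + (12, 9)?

tangent at (12, 9): λ = (3·12² + 17)/(2·9) ≡ 15/18. 18⁻¹ ≡ 19 (mod 31) since 18·19 = 342 ≡ 1, so λ ≡ 15·19 ≡ 6.
  x = λ² - 12 - 12 = 36 - 24 ≡ 12; y = λ·(12 - 12) - 9 ≡ 22. → (12, 22)

(12, 22)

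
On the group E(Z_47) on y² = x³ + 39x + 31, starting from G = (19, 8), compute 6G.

Repeated addition: build up to 6G.
2G: tangent at (19, 8): λ = (3·19² + 39)/(2·8) ≡ 41/16. 16⁻¹ ≡ 3 (mod 47), so λ ≡ 41·3 ≡ 29.
  x = λ² - 19 - 19 = 841 - 38 ≡ 4; y = λ·(19 - 4) - 8 ≡ 4. → (4, 4)
3G: (4, 4) + (19, 8). λ = (8 - 4)/(19 - 4) ≡ 4/15 mod 47. 15⁻¹ ≡ 22 (mod 47) since 15·22 = 330 ≡ 1, so λ ≡ 41.
  x = λ² - 4 - 19 = 1681 - 23 ≡ 13; y = λ·(4 - 13) - 4 ≡ 3. → (13, 3)
4G: (13, 3) + (19, 8). λ = (8 - 3)/(19 - 13) ≡ 5/6 mod 47. 6⁻¹ ≡ 8 (mod 47), so λ ≡ 40.
  x = λ² - 13 - 19 = 1600 - 32 ≡ 17; y = λ·(13 - 17) - 3 ≡ 25. → (17, 25)
5G: (17, 25) + (19, 8). λ = (8 - 25)/(19 - 17) ≡ 30/2 mod 47. 2⁻¹ ≡ 24 (mod 47), so λ ≡ 15.
  x = λ² - 17 - 19 = 225 - 36 ≡ 1; y = λ·(17 - 1) - 25 ≡ 27. → (1, 27)
6G: (1, 27) + (19, 8). λ = (8 - 27)/(19 - 1) ≡ 28/18 mod 47. 18⁻¹ ≡ 34 (mod 47), so λ ≡ 12.
  x = λ² - 1 - 19 = 144 - 20 ≡ 30; y = λ·(1 - 30) - 27 ≡ 1. → (30, 1)

(30, 1)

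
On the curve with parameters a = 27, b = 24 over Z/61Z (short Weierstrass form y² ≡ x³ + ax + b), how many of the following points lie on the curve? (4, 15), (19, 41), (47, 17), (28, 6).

0

(4, 15): 15² ≡ 42, rhs ≡ 13 → off.
(19, 41): 41² ≡ 34, rhs ≡ 15 → off.
(47, 17): 17² ≡ 45, rhs ≡ 13 → off.
(28, 6): 6² ≡ 36, rhs ≡ 40 → off.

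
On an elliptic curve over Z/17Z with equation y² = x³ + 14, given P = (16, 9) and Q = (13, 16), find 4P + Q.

First 4P:
Repeated addition: build up to 4P.
2P: tangent at (16, 9): λ = (3·16² + 0)/(2·9) ≡ 3/1. 1⁻¹ ≡ 1 (mod 17) since 1·1 = 1 ≡ 1, so λ ≡ 3·1 ≡ 3.
  x = λ² - 16 - 16 = 9 - 32 ≡ 11; y = λ·(16 - 11) - 9 ≡ 6. → (11, 6)
3P: (11, 6) + (16, 9). λ = (9 - 6)/(16 - 11) ≡ 3/5 mod 17. 5⁻¹ ≡ 7 (mod 17), so λ ≡ 4.
  x = λ² - 11 - 16 = 16 - 27 ≡ 6; y = λ·(11 - 6) - 6 ≡ 14. → (6, 14)
4P: (6, 14) + (16, 9). λ = (9 - 14)/(16 - 6) ≡ 12/10 mod 17. 10⁻¹ ≡ 12 (mod 17) since 10·12 = 120 ≡ 1, so λ ≡ 8.
  x = λ² - 6 - 16 = 64 - 22 ≡ 8; y = λ·(6 - 8) - 14 ≡ 4. → (8, 4)
4P = (8, 4).
Finally 4P + Q:
(8, 4) + (13, 16). λ = (16 - 4)/(13 - 8) ≡ 12/5 mod 17. 5⁻¹ ≡ 7 (mod 17), so λ ≡ 16.
  x = λ² - 8 - 13 = 256 - 21 ≡ 14; y = λ·(8 - 14) - 4 ≡ 2. → (14, 2)

(14, 2)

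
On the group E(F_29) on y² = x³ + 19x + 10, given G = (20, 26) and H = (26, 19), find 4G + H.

First 4G:
Repeated addition: build up to 4G.
2G: tangent at (20, 26): λ = (3·20² + 19)/(2·26) ≡ 1/23. 23⁻¹ ≡ 24 (mod 29), so λ ≡ 1·24 ≡ 24.
  x = λ² - 20 - 20 = 576 - 40 ≡ 14; y = λ·(20 - 14) - 26 ≡ 2. → (14, 2)
3G: (14, 2) + (20, 26). λ = (26 - 2)/(20 - 14) ≡ 24/6 mod 29. 6⁻¹ ≡ 5 (mod 29) since 6·5 = 30 ≡ 1, so λ ≡ 4.
  x = λ² - 14 - 20 = 16 - 34 ≡ 11; y = λ·(14 - 11) - 2 ≡ 10. → (11, 10)
4G: (11, 10) + (20, 26). λ = (26 - 10)/(20 - 11) ≡ 16/9 mod 29. 9⁻¹ ≡ 13 (mod 29), so λ ≡ 5.
  x = λ² - 11 - 20 = 25 - 31 ≡ 23; y = λ·(11 - 23) - 10 ≡ 17. → (23, 17)
4G = (23, 17).
Finally 4G + H:
(23, 17) + (26, 19). λ = (19 - 17)/(26 - 23) ≡ 2/3 mod 29. 3⁻¹ ≡ 10 (mod 29) since 3·10 = 30 ≡ 1, so λ ≡ 20.
  x = λ² - 23 - 26 = 400 - 49 ≡ 3; y = λ·(23 - 3) - 17 ≡ 6. → (3, 6)

(3, 6)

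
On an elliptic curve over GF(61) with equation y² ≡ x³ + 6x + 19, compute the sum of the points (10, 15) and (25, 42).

(10, 15) + (25, 42). λ = (42 - 15)/(25 - 10) ≡ 27/15 mod 61. 15⁻¹ ≡ 57 (mod 61), so λ ≡ 14.
  x = λ² - 10 - 25 = 196 - 35 ≡ 39; y = λ·(10 - 39) - 15 ≡ 6. → (39, 6)

(39, 6)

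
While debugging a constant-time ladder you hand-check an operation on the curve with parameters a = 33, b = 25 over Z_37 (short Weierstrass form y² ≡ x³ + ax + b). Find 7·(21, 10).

Write G = (21, 10).
Repeated addition: build up to 7G.
2G: tangent at (21, 10): λ = (3·21² + 33)/(2·10) ≡ 24/20. 20⁻¹ ≡ 13 (mod 37), so λ ≡ 24·13 ≡ 16.
  x = λ² - 21 - 21 = 256 - 42 ≡ 29; y = λ·(21 - 29) - 10 ≡ 10. → (29, 10)
3G: (29, 10) + (21, 10). λ = (10 - 10)/(21 - 29) ≡ 0/29 mod 37. 29⁻¹ ≡ 23 (mod 37), so λ ≡ 0.
  x = λ² - 29 - 21 = 0 - 50 ≡ 24; y = λ·(29 - 24) - 10 ≡ 27. → (24, 27)
4G: (24, 27) + (21, 10). λ = (10 - 27)/(21 - 24) ≡ 20/34 mod 37. 34⁻¹ ≡ 12 (mod 37), so λ ≡ 18.
  x = λ² - 24 - 21 = 324 - 45 ≡ 20; y = λ·(24 - 20) - 27 ≡ 8. → (20, 8)
5G: (20, 8) + (21, 10). λ = (10 - 8)/(21 - 20) ≡ 2/1 mod 37. 1⁻¹ ≡ 1 (mod 37) since 1·1 = 1 ≡ 1, so λ ≡ 2.
  x = λ² - 20 - 21 = 4 - 41 ≡ 0; y = λ·(20 - 0) - 8 ≡ 32. → (0, 32)
6G: (0, 32) + (21, 10). λ = (10 - 32)/(21 - 0) ≡ 15/21 mod 37. 21⁻¹ ≡ 30 (mod 37) since 21·30 = 630 ≡ 1, so λ ≡ 6.
  x = λ² - 0 - 21 = 36 - 21 ≡ 15; y = λ·(0 - 15) - 32 ≡ 26. → (15, 26)
7G: (15, 26) + (21, 10). λ = (10 - 26)/(21 - 15) ≡ 21/6 mod 37. 6⁻¹ ≡ 31 (mod 37) since 6·31 = 186 ≡ 1, so λ ≡ 22.
  x = λ² - 15 - 21 = 484 - 36 ≡ 4; y = λ·(15 - 4) - 26 ≡ 31. → (4, 31)

(4, 31)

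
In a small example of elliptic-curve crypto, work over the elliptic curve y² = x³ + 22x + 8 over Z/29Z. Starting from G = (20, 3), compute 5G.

(22, 27)

Double-and-add on 5 = (101)₂. Start with G = (20, 3) for the leading 1-bit.
double: tangent at (20, 3): λ = (3·20² + 22)/(2·3) ≡ 4/6. 6⁻¹ ≡ 5 (mod 29) since 6·5 = 30 ≡ 1, so λ ≡ 4·5 ≡ 20.
  x = λ² - 20 - 20 = 400 - 40 ≡ 12; y = λ·(20 - 12) - 3 ≡ 12. → (12, 12)
double: tangent at (12, 12): λ = (3·12² + 22)/(2·12) ≡ 19/24. 24⁻¹ ≡ 23 (mod 29) since 24·23 = 552 ≡ 1, so λ ≡ 19·23 ≡ 2.
  x = λ² - 12 - 12 = 4 - 24 ≡ 9; y = λ·(12 - 9) - 12 ≡ 23. → (9, 23)
add G: (9, 23) + (20, 3). λ = (3 - 23)/(20 - 9) ≡ 9/11 mod 29. 11⁻¹ ≡ 8 (mod 29), so λ ≡ 14.
  x = λ² - 9 - 20 = 196 - 29 ≡ 22; y = λ·(9 - 22) - 23 ≡ 27. → (22, 27)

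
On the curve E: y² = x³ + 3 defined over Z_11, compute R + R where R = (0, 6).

(0, 5)

tangent at (0, 6): λ = (3·0² + 0)/(2·6) ≡ 0/1. 1⁻¹ ≡ 1 (mod 11) since 1·1 = 1 ≡ 1, so λ ≡ 0·1 ≡ 0.
  x = λ² - 0 - 0 = 0 - 0 ≡ 0; y = λ·(0 - 0) - 6 ≡ 5. → (0, 5)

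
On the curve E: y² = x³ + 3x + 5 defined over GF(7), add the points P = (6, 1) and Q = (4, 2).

(6, 1) + (4, 2). λ = (2 - 1)/(4 - 6) ≡ 1/5 mod 7. 5⁻¹ ≡ 3 (mod 7) since 5·3 = 15 ≡ 1, so λ ≡ 3.
  x = λ² - 6 - 4 = 9 - 10 ≡ 6; y = λ·(6 - 6) - 1 ≡ 6. → (6, 6)

(6, 6)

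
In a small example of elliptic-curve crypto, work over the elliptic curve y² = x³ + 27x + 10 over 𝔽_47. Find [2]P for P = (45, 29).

tangent at (45, 29): λ = (3·45² + 27)/(2·29) ≡ 39/11. 11⁻¹ ≡ 30 (mod 47), so λ ≡ 39·30 ≡ 42.
  x = λ² - 45 - 45 = 1764 - 90 ≡ 29; y = λ·(45 - 29) - 29 ≡ 32. → (29, 32)

(29, 32)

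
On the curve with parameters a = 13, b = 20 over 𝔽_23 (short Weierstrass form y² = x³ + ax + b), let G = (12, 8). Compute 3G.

Repeated addition: build up to 3G.
2G: tangent at (12, 8): λ = (3·12² + 13)/(2·8) ≡ 8/16. 16⁻¹ ≡ 13 (mod 23) since 16·13 = 208 ≡ 1, so λ ≡ 8·13 ≡ 12.
  x = λ² - 12 - 12 = 144 - 24 ≡ 5; y = λ·(12 - 5) - 8 ≡ 7. → (5, 7)
3G: (5, 7) + (12, 8). λ = (8 - 7)/(12 - 5) ≡ 1/7 mod 23. 7⁻¹ ≡ 10 (mod 23), so λ ≡ 10.
  x = λ² - 5 - 12 = 100 - 17 ≡ 14; y = λ·(5 - 14) - 7 ≡ 18. → (14, 18)

(14, 18)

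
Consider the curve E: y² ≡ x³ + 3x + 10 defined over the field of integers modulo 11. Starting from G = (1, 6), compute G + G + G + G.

(1, 6)

Double-and-add on 4 = (100)₂. Start with G = (1, 6) for the leading 1-bit.
double: tangent at (1, 6): λ = (3·1² + 3)/(2·6) ≡ 6/1. 1⁻¹ ≡ 1 (mod 11), so λ ≡ 6·1 ≡ 6.
  x = λ² - 1 - 1 = 36 - 2 ≡ 1; y = λ·(1 - 1) - 6 ≡ 5. → (1, 5)
double: tangent at (1, 5): λ = (3·1² + 3)/(2·5) ≡ 6/10. 10⁻¹ ≡ 10 (mod 11), so λ ≡ 6·10 ≡ 5.
  x = λ² - 1 - 1 = 25 - 2 ≡ 1; y = λ·(1 - 1) - 5 ≡ 6. → (1, 6)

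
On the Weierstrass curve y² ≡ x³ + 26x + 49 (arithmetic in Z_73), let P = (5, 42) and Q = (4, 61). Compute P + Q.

(60, 54)

(5, 42) + (4, 61). λ = (61 - 42)/(4 - 5) ≡ 19/72 mod 73. 72⁻¹ ≡ 72 (mod 73), so λ ≡ 54.
  x = λ² - 5 - 4 = 2916 - 9 ≡ 60; y = λ·(5 - 60) - 42 ≡ 54. → (60, 54)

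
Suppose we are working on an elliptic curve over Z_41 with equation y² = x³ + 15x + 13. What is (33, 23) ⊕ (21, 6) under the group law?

(33, 23) + (21, 6). λ = (6 - 23)/(21 - 33) ≡ 24/29 mod 41. 29⁻¹ ≡ 17 (mod 41), so λ ≡ 39.
  x = λ² - 33 - 21 = 1521 - 54 ≡ 32; y = λ·(33 - 32) - 23 ≡ 16. → (32, 16)

(32, 16)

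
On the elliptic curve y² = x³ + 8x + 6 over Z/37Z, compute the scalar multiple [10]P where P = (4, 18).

Repeated addition: build up to 10P.
2P: tangent at (4, 18): λ = (3·4² + 8)/(2·18) ≡ 19/36. 36⁻¹ ≡ 36 (mod 37) since 36·36 = 1296 ≡ 1, so λ ≡ 19·36 ≡ 18.
  x = λ² - 4 - 4 = 324 - 8 ≡ 20; y = λ·(4 - 20) - 18 ≡ 27. → (20, 27)
3P: (20, 27) + (4, 18). λ = (18 - 27)/(4 - 20) ≡ 28/21 mod 37. 21⁻¹ ≡ 30 (mod 37) since 21·30 = 630 ≡ 1, so λ ≡ 26.
  x = λ² - 20 - 4 = 676 - 24 ≡ 23; y = λ·(20 - 23) - 27 ≡ 6. → (23, 6)
4P: (23, 6) + (4, 18). λ = (18 - 6)/(4 - 23) ≡ 12/18 mod 37. 18⁻¹ ≡ 35 (mod 37) since 18·35 = 630 ≡ 1, so λ ≡ 13.
  x = λ² - 23 - 4 = 169 - 27 ≡ 31; y = λ·(23 - 31) - 6 ≡ 1. → (31, 1)
5P: (31, 1) + (4, 18). λ = (18 - 1)/(4 - 31) ≡ 17/10 mod 37. 10⁻¹ ≡ 26 (mod 37) since 10·26 = 260 ≡ 1, so λ ≡ 35.
  x = λ² - 31 - 4 = 1225 - 35 ≡ 6; y = λ·(31 - 6) - 1 ≡ 23. → (6, 23)
6P: (6, 23) + (4, 18). λ = (18 - 23)/(4 - 6) ≡ 32/35 mod 37. 35⁻¹ ≡ 18 (mod 37), so λ ≡ 21.
  x = λ² - 6 - 4 = 441 - 10 ≡ 24; y = λ·(6 - 24) - 23 ≡ 6. → (24, 6)
7P: (24, 6) + (4, 18). λ = (18 - 6)/(4 - 24) ≡ 12/17 mod 37. 17⁻¹ ≡ 24 (mod 37), so λ ≡ 29.
  x = λ² - 24 - 4 = 841 - 28 ≡ 36; y = λ·(24 - 36) - 6 ≡ 16. → (36, 16)
8P: (36, 16) + (4, 18). λ = (18 - 16)/(4 - 36) ≡ 2/5 mod 37. 5⁻¹ ≡ 15 (mod 37), so λ ≡ 30.
  x = λ² - 36 - 4 = 900 - 40 ≡ 9; y = λ·(36 - 9) - 16 ≡ 17. → (9, 17)
9P: (9, 17) + (4, 18). λ = (18 - 17)/(4 - 9) ≡ 1/32 mod 37. 32⁻¹ ≡ 22 (mod 37), so λ ≡ 22.
  x = λ² - 9 - 4 = 484 - 13 ≡ 27; y = λ·(9 - 27) - 17 ≡ 31. → (27, 31)
10P: (27, 31) + (4, 18). λ = (18 - 31)/(4 - 27) ≡ 24/14 mod 37. 14⁻¹ ≡ 8 (mod 37) since 14·8 = 112 ≡ 1, so λ ≡ 7.
  x = λ² - 27 - 4 = 49 - 31 ≡ 18; y = λ·(27 - 18) - 31 ≡ 32. → (18, 32)

(18, 32)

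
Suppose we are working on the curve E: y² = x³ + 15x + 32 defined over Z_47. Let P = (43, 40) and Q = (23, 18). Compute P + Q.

(9, 35)

(43, 40) + (23, 18). λ = (18 - 40)/(23 - 43) ≡ 25/27 mod 47. 27⁻¹ ≡ 7 (mod 47) since 27·7 = 189 ≡ 1, so λ ≡ 34.
  x = λ² - 43 - 23 = 1156 - 66 ≡ 9; y = λ·(43 - 9) - 40 ≡ 35. → (9, 35)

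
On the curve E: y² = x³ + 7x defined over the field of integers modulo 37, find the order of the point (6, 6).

2P: tangent at (6, 6): λ = (3·6² + 7)/(2·6) ≡ 4/12. 12⁻¹ ≡ 34 (mod 37), so λ ≡ 4·34 ≡ 25.
  x = λ² - 6 - 6 = 625 - 12 ≡ 21; y = λ·(6 - 21) - 6 ≡ 26. → (21, 26)
3P: (21, 26) + (6, 6). λ = (6 - 26)/(6 - 21) ≡ 17/22 mod 37. 22⁻¹ ≡ 32 (mod 37), so λ ≡ 26.
  x = λ² - 21 - 6 = 676 - 27 ≡ 20; y = λ·(21 - 20) - 26 ≡ 0. → (20, 0)
4P: (20, 0) + (6, 6). λ = (6 - 0)/(6 - 20) ≡ 6/23 mod 37. 23⁻¹ ≡ 29 (mod 37), so λ ≡ 26.
  x = λ² - 20 - 6 = 676 - 26 ≡ 21; y = λ·(20 - 21) - 0 ≡ 11. → (21, 11)
5P: (21, 11) + (6, 6). λ = (6 - 11)/(6 - 21) ≡ 32/22 mod 37. 22⁻¹ ≡ 32 (mod 37), so λ ≡ 25.
  x = λ² - 21 - 6 = 625 - 27 ≡ 6; y = λ·(21 - 6) - 11 ≡ 31. → (6, 31)
6P: (6, 31) + (6, 6): same x and y₁ ≡ -y₂, so the sum is O.
6P = O, so the order is 6.

6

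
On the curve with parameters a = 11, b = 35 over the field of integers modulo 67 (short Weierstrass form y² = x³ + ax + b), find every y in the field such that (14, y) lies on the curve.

x³ + 11x + 35 = 2933 ≡ 52 (mod 67).
52 is a non-residue mod 67; no y exists.

none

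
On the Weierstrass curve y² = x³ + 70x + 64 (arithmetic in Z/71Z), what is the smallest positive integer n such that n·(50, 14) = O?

2P: tangent at (50, 14): λ = (3·50² + 70)/(2·14) ≡ 44/28. 28⁻¹ ≡ 33 (mod 71) since 28·33 = 924 ≡ 1, so λ ≡ 44·33 ≡ 32.
  x = λ² - 50 - 50 = 1024 - 100 ≡ 1; y = λ·(50 - 1) - 14 ≡ 63. → (1, 63)
3P: (1, 63) + (50, 14). λ = (14 - 63)/(50 - 1) ≡ 22/49 mod 71. 49⁻¹ ≡ 29 (mod 71), so λ ≡ 70.
  x = λ² - 1 - 50 = 4900 - 51 ≡ 21; y = λ·(1 - 21) - 63 ≡ 28. → (21, 28)
4P: (21, 28) + (50, 14). λ = (14 - 28)/(50 - 21) ≡ 57/29 mod 71. 29⁻¹ ≡ 49 (mod 71), so λ ≡ 24.
  x = λ² - 21 - 50 = 576 - 71 ≡ 8; y = λ·(21 - 8) - 28 ≡ 0. → (8, 0)
5P: (8, 0) + (50, 14). λ = (14 - 0)/(50 - 8) ≡ 14/42 mod 71. 42⁻¹ ≡ 22 (mod 71) since 42·22 = 924 ≡ 1, so λ ≡ 24.
  x = λ² - 8 - 50 = 576 - 58 ≡ 21; y = λ·(8 - 21) - 0 ≡ 43. → (21, 43)
6P: (21, 43) + (50, 14). λ = (14 - 43)/(50 - 21) ≡ 42/29 mod 71. 29⁻¹ ≡ 49 (mod 71), so λ ≡ 70.
  x = λ² - 21 - 50 = 4900 - 71 ≡ 1; y = λ·(21 - 1) - 43 ≡ 8. → (1, 8)
7P: (1, 8) + (50, 14). λ = (14 - 8)/(50 - 1) ≡ 6/49 mod 71. 49⁻¹ ≡ 29 (mod 71) since 49·29 = 1421 ≡ 1, so λ ≡ 32.
  x = λ² - 1 - 50 = 1024 - 51 ≡ 50; y = λ·(1 - 50) - 8 ≡ 57. → (50, 57)
8P: (50, 57) + (50, 14): same x and y₁ ≡ -y₂, so the sum is O.
8P = O, so the order is 8.

8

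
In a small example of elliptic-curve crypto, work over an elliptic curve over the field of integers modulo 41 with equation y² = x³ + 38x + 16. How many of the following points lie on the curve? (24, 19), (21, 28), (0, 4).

2

(24, 19): 19² ≡ 33, rhs ≡ 33 → on.
(21, 28): 28² ≡ 5, rhs ≡ 30 → off.
(0, 4): 4² ≡ 16, rhs ≡ 16 → on.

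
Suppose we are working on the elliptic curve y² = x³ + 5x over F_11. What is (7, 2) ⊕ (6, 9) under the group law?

(3, 3)

(7, 2) + (6, 9). λ = (9 - 2)/(6 - 7) ≡ 7/10 mod 11. 10⁻¹ ≡ 10 (mod 11), so λ ≡ 4.
  x = λ² - 7 - 6 = 16 - 13 ≡ 3; y = λ·(7 - 3) - 2 ≡ 3. → (3, 3)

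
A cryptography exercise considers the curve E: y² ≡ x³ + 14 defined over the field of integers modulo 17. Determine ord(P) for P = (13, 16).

6

2P: tangent at (13, 16): λ = (3·13² + 0)/(2·16) ≡ 14/15. 15⁻¹ ≡ 8 (mod 17), so λ ≡ 14·8 ≡ 10.
  x = λ² - 13 - 13 = 100 - 26 ≡ 6; y = λ·(13 - 6) - 16 ≡ 3. → (6, 3)
3P: (6, 3) + (13, 16). λ = (16 - 3)/(13 - 6) ≡ 13/7 mod 17. 7⁻¹ ≡ 5 (mod 17) since 7·5 = 35 ≡ 1, so λ ≡ 14.
  x = λ² - 6 - 13 = 196 - 19 ≡ 7; y = λ·(6 - 7) - 3 ≡ 0. → (7, 0)
4P: (7, 0) + (13, 16). λ = (16 - 0)/(13 - 7) ≡ 16/6 mod 17. 6⁻¹ ≡ 3 (mod 17), so λ ≡ 14.
  x = λ² - 7 - 13 = 196 - 20 ≡ 6; y = λ·(7 - 6) - 0 ≡ 14. → (6, 14)
5P: (6, 14) + (13, 16). λ = (16 - 14)/(13 - 6) ≡ 2/7 mod 17. 7⁻¹ ≡ 5 (mod 17) since 7·5 = 35 ≡ 1, so λ ≡ 10.
  x = λ² - 6 - 13 = 100 - 19 ≡ 13; y = λ·(6 - 13) - 14 ≡ 1. → (13, 1)
6P: (13, 1) + (13, 16): same x and y₁ ≡ -y₂, so the sum is the point at infinity.
6P = the point at infinity, so the order is 6.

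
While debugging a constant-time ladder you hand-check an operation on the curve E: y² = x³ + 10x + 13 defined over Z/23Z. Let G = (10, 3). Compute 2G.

tangent at (10, 3): λ = (3·10² + 10)/(2·3) ≡ 11/6. 6⁻¹ ≡ 4 (mod 23), so λ ≡ 11·4 ≡ 21.
  x = λ² - 10 - 10 = 441 - 20 ≡ 7; y = λ·(10 - 7) - 3 ≡ 14. → (7, 14)

(7, 14)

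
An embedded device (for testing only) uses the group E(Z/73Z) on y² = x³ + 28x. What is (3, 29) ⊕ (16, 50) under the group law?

(3, 29) + (16, 50). λ = (50 - 29)/(16 - 3) ≡ 21/13 mod 73. 13⁻¹ ≡ 45 (mod 73) since 13·45 = 585 ≡ 1, so λ ≡ 69.
  x = λ² - 3 - 16 = 4761 - 19 ≡ 70; y = λ·(3 - 70) - 29 ≡ 20. → (70, 20)

(70, 20)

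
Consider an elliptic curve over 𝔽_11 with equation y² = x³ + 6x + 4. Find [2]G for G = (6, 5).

(4, 9)

tangent at (6, 5): λ = (3·6² + 6)/(2·5) ≡ 4/10. 10⁻¹ ≡ 10 (mod 11), so λ ≡ 4·10 ≡ 7.
  x = λ² - 6 - 6 = 49 - 12 ≡ 4; y = λ·(6 - 4) - 5 ≡ 9. → (4, 9)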